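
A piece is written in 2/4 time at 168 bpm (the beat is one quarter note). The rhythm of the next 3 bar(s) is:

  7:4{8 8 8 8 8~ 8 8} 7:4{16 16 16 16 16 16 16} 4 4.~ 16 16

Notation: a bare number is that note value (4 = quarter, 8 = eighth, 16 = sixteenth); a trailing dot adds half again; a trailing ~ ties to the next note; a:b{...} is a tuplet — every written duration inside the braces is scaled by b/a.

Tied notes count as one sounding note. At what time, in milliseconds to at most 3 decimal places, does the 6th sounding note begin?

1. 0.0ms @ 0 + 102.041ms (2/7)
2. 102.041ms @ 2/7 + 102.041ms (2/7)
3. 204.082ms @ 4/7 + 102.041ms (2/7)
4. 306.122ms @ 6/7 + 102.041ms (2/7)
5. 408.163ms @ 8/7 + 204.082ms (4/7)
6. 612.245ms @ 12/7 + 102.041ms (2/7)
7. 714.286ms @ 2 + 51.02ms (1/7)
8. 765.306ms @ 15/7 + 51.02ms (1/7)
9. 816.327ms @ 16/7 + 51.02ms (1/7)
10. 867.347ms @ 17/7 + 51.02ms (1/7)
11. 918.367ms @ 18/7 + 51.02ms (1/7)
12. 969.388ms @ 19/7 + 51.02ms (1/7)
13. 1020.408ms @ 20/7 + 51.02ms (1/7)
14. 1071.429ms @ 3 + 357.143ms (1)
15. 1428.571ms @ 4 + 625.0ms (7/4)
16. 2053.571ms @ 23/4 + 89.286ms (1/4)

note 6 onset = 12/7b = 612.245ms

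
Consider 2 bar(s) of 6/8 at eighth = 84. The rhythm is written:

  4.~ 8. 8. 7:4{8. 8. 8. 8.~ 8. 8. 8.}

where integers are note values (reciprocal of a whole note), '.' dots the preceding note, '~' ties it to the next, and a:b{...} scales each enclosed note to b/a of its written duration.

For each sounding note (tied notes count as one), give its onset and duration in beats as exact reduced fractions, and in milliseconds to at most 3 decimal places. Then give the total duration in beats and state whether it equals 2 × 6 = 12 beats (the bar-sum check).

1) 0.0ms=0b +3214.286ms=9/2b
2) 3214.286ms=9/2b +1071.429ms=3/2b
3) 4285.714ms=6b +612.245ms=6/7b
4) 4897.959ms=48/7b +612.245ms=6/7b
5) 5510.204ms=54/7b +612.245ms=6/7b
6) 6122.449ms=60/7b +1224.49ms=12/7b
7) 7346.939ms=72/7b +612.245ms=6/7b
8) 7959.184ms=78/7b +612.245ms=6/7b
Σ=12b of 12 (84bpm 6/8) — PASS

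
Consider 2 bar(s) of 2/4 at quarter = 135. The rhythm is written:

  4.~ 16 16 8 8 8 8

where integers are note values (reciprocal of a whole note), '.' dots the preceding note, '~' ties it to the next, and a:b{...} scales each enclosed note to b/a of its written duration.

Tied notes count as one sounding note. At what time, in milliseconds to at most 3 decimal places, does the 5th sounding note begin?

note 5 onset = 3b = 1333.333ms

1. 0.0ms @ 0 + 777.778ms (7/4)
2. 777.778ms @ 7/4 + 111.111ms (1/4)
3. 888.889ms @ 2 + 222.222ms (1/2)
4. 1111.111ms @ 5/2 + 222.222ms (1/2)
5. 1333.333ms @ 3 + 222.222ms (1/2)
6. 1555.556ms @ 7/2 + 222.222ms (1/2)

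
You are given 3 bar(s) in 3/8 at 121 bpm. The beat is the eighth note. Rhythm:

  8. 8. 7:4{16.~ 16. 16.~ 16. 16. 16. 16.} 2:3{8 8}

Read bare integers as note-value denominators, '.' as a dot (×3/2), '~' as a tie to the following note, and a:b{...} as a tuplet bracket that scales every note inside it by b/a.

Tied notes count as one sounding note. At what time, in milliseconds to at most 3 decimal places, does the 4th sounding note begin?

note 4 onset = 27/7b = 1912.633ms

1. 0.0ms @ 0 + 743.802ms (3/2)
2. 743.802ms @ 3/2 + 743.802ms (3/2)
3. 1487.603ms @ 3 + 425.03ms (6/7)
4. 1912.633ms @ 27/7 + 425.03ms (6/7)
5. 2337.662ms @ 33/7 + 212.515ms (3/7)
6. 2550.177ms @ 36/7 + 212.515ms (3/7)
7. 2762.692ms @ 39/7 + 212.515ms (3/7)
8. 2975.207ms @ 6 + 743.802ms (3/2)
9. 3719.008ms @ 15/2 + 743.802ms (3/2)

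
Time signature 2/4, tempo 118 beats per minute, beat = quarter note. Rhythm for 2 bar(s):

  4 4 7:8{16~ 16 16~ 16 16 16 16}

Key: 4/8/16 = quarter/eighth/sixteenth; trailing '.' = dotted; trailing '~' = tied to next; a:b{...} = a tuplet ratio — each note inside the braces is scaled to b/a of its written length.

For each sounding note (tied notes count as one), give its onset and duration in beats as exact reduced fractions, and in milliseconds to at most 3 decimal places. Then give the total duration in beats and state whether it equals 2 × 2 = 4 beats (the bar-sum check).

1) 0.0ms=0b +508.475ms=1b
2) 508.475ms=1b +508.475ms=1b
3) 1016.949ms=2b +290.557ms=4/7b
4) 1307.506ms=18/7b +290.557ms=4/7b
5) 1598.063ms=22/7b +145.278ms=2/7b
6) 1743.341ms=24/7b +145.278ms=2/7b
7) 1888.62ms=26/7b +145.278ms=2/7b
Σ=4b of 4 (118bpm 2/4) — PASS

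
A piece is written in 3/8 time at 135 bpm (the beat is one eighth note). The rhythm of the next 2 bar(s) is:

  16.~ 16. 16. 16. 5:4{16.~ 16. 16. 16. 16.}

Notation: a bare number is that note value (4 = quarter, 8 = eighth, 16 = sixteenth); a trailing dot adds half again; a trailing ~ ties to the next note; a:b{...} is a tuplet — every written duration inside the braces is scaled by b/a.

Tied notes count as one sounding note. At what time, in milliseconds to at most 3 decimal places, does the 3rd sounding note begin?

note 3 onset = 9/4b = 1000.0ms

1. 0.0ms @ 0 + 666.667ms (3/2)
2. 666.667ms @ 3/2 + 333.333ms (3/4)
3. 1000.0ms @ 9/4 + 333.333ms (3/4)
4. 1333.333ms @ 3 + 533.333ms (6/5)
5. 1866.667ms @ 21/5 + 266.667ms (3/5)
6. 2133.333ms @ 24/5 + 266.667ms (3/5)
7. 2400.0ms @ 27/5 + 266.667ms (3/5)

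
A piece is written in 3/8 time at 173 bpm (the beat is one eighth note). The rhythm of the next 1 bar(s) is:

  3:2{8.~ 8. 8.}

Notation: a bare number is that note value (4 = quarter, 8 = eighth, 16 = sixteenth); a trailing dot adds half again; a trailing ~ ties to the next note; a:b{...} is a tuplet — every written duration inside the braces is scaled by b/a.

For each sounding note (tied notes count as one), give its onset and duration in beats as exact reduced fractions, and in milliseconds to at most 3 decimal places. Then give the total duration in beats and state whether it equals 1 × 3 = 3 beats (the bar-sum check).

1) 0.0ms=0b +693.642ms=2b
2) 693.642ms=2b +346.821ms=1b
Σ=3b of 3 (173bpm 3/8) — PASS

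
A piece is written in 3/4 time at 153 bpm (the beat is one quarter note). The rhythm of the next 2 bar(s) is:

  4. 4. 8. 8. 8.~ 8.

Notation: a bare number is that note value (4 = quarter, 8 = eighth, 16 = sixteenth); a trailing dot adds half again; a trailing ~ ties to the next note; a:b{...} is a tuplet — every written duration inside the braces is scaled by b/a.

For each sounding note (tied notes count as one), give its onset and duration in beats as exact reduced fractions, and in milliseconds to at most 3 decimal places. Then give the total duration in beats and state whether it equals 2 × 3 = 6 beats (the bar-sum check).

1) 0.0ms=0b +588.235ms=3/2b
2) 588.235ms=3/2b +588.235ms=3/2b
3) 1176.471ms=3b +294.118ms=3/4b
4) 1470.588ms=15/4b +294.118ms=3/4b
5) 1764.706ms=9/2b +588.235ms=3/2b
Σ=6b of 6 (153bpm 3/4) — PASS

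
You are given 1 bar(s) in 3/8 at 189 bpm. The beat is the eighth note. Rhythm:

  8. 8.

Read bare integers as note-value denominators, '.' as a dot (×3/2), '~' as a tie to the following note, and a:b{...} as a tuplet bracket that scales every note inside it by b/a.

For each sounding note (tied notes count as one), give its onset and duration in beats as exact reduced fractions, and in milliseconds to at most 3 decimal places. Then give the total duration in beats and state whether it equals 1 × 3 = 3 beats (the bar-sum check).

1) 0.0ms=0b +476.19ms=3/2b
2) 476.19ms=3/2b +476.19ms=3/2b
Σ=3b of 3 (189bpm 3/8) — PASS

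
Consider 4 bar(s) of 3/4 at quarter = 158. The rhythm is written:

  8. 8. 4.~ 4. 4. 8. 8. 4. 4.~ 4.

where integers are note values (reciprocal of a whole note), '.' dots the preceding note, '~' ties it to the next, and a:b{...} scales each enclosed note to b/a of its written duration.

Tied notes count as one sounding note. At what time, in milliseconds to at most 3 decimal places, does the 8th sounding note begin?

1. 0.0ms @ 0 + 284.81ms (3/4)
2. 284.81ms @ 3/4 + 284.81ms (3/4)
3. 569.62ms @ 3/2 + 1139.241ms (3)
4. 1708.861ms @ 9/2 + 569.62ms (3/2)
5. 2278.481ms @ 6 + 284.81ms (3/4)
6. 2563.291ms @ 27/4 + 284.81ms (3/4)
7. 2848.101ms @ 15/2 + 569.62ms (3/2)
8. 3417.722ms @ 9 + 1139.241ms (3)

note 8 onset = 9b = 3417.722ms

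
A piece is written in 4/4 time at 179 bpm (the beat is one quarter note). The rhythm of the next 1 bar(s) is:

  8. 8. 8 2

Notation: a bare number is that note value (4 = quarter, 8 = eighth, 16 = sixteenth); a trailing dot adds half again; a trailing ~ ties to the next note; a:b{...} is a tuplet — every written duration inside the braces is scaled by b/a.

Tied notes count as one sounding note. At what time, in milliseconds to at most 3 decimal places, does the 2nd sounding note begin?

1. 0.0ms @ 0 + 251.397ms (3/4)
2. 251.397ms @ 3/4 + 251.397ms (3/4)
3. 502.793ms @ 3/2 + 167.598ms (1/2)
4. 670.391ms @ 2 + 670.391ms (2)

note 2 onset = 3/4b = 251.397ms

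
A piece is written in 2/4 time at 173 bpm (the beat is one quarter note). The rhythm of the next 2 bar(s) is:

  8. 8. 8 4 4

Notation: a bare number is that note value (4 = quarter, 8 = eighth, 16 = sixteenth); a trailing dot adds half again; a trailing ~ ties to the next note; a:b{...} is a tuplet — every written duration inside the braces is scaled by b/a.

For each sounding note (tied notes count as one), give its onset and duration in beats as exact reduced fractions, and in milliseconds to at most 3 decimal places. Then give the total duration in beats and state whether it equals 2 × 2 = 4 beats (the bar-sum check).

1) 0.0ms=0b +260.116ms=3/4b
2) 260.116ms=3/4b +260.116ms=3/4b
3) 520.231ms=3/2b +173.41ms=1/2b
4) 693.642ms=2b +346.821ms=1b
5) 1040.462ms=3b +346.821ms=1b
Σ=4b of 4 (173bpm 2/4) — PASS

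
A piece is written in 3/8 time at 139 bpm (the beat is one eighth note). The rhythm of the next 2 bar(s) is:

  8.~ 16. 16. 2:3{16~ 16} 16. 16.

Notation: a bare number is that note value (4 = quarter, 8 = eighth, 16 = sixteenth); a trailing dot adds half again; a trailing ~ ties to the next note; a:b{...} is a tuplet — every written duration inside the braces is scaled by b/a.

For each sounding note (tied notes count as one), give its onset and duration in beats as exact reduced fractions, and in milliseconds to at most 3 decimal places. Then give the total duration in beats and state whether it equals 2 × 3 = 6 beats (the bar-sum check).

1) 0.0ms=0b +971.223ms=9/4b
2) 971.223ms=9/4b +323.741ms=3/4b
3) 1294.964ms=3b +647.482ms=3/2b
4) 1942.446ms=9/2b +323.741ms=3/4b
5) 2266.187ms=21/4b +323.741ms=3/4b
Σ=6b of 6 (139bpm 3/8) — PASS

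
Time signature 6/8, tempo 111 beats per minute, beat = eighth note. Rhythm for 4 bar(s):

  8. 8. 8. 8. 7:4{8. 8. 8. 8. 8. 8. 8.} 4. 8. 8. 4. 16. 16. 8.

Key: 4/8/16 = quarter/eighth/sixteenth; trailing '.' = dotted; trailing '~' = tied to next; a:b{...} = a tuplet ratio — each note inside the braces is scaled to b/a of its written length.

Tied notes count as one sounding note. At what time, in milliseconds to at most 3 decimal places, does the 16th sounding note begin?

1. 0.0ms @ 0 + 810.811ms (3/2)
2. 810.811ms @ 3/2 + 810.811ms (3/2)
3. 1621.622ms @ 3 + 810.811ms (3/2)
4. 2432.432ms @ 9/2 + 810.811ms (3/2)
5. 3243.243ms @ 6 + 463.32ms (6/7)
6. 3706.564ms @ 48/7 + 463.32ms (6/7)
7. 4169.884ms @ 54/7 + 463.32ms (6/7)
8. 4633.205ms @ 60/7 + 463.32ms (6/7)
9. 5096.525ms @ 66/7 + 463.32ms (6/7)
10. 5559.846ms @ 72/7 + 463.32ms (6/7)
11. 6023.166ms @ 78/7 + 463.32ms (6/7)
12. 6486.486ms @ 12 + 1621.622ms (3)
13. 8108.108ms @ 15 + 810.811ms (3/2)
14. 8918.919ms @ 33/2 + 810.811ms (3/2)
15. 9729.73ms @ 18 + 1621.622ms (3)
16. 11351.351ms @ 21 + 405.405ms (3/4)
17. 11756.757ms @ 87/4 + 405.405ms (3/4)
18. 12162.162ms @ 45/2 + 810.811ms (3/2)

note 16 onset = 21b = 11351.351ms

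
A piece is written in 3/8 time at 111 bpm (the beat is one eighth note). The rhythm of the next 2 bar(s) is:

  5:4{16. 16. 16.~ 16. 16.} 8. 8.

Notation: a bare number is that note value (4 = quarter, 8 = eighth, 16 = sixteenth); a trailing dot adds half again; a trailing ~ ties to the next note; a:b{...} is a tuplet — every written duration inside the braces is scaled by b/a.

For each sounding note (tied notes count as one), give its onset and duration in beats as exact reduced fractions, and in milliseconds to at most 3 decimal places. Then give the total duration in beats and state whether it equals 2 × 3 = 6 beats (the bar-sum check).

1) 0.0ms=0b +324.324ms=3/5b
2) 324.324ms=3/5b +324.324ms=3/5b
3) 648.649ms=6/5b +648.649ms=6/5b
4) 1297.297ms=12/5b +324.324ms=3/5b
5) 1621.622ms=3b +810.811ms=3/2b
6) 2432.432ms=9/2b +810.811ms=3/2b
Σ=6b of 6 (111bpm 3/8) — PASS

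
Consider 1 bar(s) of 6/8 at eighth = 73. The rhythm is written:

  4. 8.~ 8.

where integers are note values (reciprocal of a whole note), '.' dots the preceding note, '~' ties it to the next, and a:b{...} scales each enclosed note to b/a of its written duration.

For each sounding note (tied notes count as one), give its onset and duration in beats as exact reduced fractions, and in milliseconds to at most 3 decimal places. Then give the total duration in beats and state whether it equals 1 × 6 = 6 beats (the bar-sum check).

1) 0.0ms=0b +2465.753ms=3b
2) 2465.753ms=3b +2465.753ms=3b
Σ=6b of 6 (73bpm 6/8) — PASS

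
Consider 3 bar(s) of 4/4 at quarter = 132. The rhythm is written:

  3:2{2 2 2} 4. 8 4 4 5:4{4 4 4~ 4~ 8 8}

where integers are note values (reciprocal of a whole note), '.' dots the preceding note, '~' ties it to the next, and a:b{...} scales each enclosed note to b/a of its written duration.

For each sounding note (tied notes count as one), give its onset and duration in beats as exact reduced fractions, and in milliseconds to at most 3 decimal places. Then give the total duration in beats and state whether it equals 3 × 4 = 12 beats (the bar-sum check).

1) 0.0ms=0b +606.061ms=4/3b
2) 606.061ms=4/3b +606.061ms=4/3b
3) 1212.121ms=8/3b +606.061ms=4/3b
4) 1818.182ms=4b +681.818ms=3/2b
5) 2500.0ms=11/2b +227.273ms=1/2b
6) 2727.273ms=6b +454.545ms=1b
7) 3181.818ms=7b +454.545ms=1b
8) 3636.364ms=8b +363.636ms=4/5b
9) 4000.0ms=44/5b +363.636ms=4/5b
10) 4363.636ms=48/5b +909.091ms=2b
11) 5272.727ms=58/5b +181.818ms=2/5b
Σ=12b of 12 (132bpm 4/4) — PASS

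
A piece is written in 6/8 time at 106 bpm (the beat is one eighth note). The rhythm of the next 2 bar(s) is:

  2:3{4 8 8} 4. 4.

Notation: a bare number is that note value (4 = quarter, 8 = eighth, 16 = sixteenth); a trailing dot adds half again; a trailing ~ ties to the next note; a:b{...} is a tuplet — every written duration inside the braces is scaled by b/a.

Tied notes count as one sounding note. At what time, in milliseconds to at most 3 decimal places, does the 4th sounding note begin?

note 4 onset = 6b = 3396.226ms

1. 0.0ms @ 0 + 1698.113ms (3)
2. 1698.113ms @ 3 + 849.057ms (3/2)
3. 2547.17ms @ 9/2 + 849.057ms (3/2)
4. 3396.226ms @ 6 + 1698.113ms (3)
5. 5094.34ms @ 9 + 1698.113ms (3)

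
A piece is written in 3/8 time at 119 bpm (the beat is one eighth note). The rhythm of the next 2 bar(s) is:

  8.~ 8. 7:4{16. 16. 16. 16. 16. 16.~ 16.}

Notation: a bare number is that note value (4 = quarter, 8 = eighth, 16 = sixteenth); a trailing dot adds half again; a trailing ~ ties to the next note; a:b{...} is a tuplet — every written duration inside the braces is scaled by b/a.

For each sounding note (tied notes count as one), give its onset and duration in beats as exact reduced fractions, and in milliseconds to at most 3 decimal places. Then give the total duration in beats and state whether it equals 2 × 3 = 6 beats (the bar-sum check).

1) 0.0ms=0b +1512.605ms=3b
2) 1512.605ms=3b +216.086ms=3/7b
3) 1728.691ms=24/7b +216.086ms=3/7b
4) 1944.778ms=27/7b +216.086ms=3/7b
5) 2160.864ms=30/7b +216.086ms=3/7b
6) 2376.951ms=33/7b +216.086ms=3/7b
7) 2593.037ms=36/7b +432.173ms=6/7b
Σ=6b of 6 (119bpm 3/8) — PASS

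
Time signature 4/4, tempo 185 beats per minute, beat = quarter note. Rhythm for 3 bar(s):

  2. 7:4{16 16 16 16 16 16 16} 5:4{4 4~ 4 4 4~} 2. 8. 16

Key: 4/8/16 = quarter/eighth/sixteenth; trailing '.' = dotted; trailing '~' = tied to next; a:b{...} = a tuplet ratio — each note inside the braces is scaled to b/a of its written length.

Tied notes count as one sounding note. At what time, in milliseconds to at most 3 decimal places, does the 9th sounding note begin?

note 9 onset = 4b = 1297.297ms

1. 0.0ms @ 0 + 972.973ms (3)
2. 972.973ms @ 3 + 46.332ms (1/7)
3. 1019.305ms @ 22/7 + 46.332ms (1/7)
4. 1065.637ms @ 23/7 + 46.332ms (1/7)
5. 1111.969ms @ 24/7 + 46.332ms (1/7)
6. 1158.301ms @ 25/7 + 46.332ms (1/7)
7. 1204.633ms @ 26/7 + 46.332ms (1/7)
8. 1250.965ms @ 27/7 + 46.332ms (1/7)
9. 1297.297ms @ 4 + 259.459ms (4/5)
10. 1556.757ms @ 24/5 + 518.919ms (8/5)
11. 2075.676ms @ 32/5 + 259.459ms (4/5)
12. 2335.135ms @ 36/5 + 1232.432ms (19/5)
13. 3567.568ms @ 11 + 243.243ms (3/4)
14. 3810.811ms @ 47/4 + 81.081ms (1/4)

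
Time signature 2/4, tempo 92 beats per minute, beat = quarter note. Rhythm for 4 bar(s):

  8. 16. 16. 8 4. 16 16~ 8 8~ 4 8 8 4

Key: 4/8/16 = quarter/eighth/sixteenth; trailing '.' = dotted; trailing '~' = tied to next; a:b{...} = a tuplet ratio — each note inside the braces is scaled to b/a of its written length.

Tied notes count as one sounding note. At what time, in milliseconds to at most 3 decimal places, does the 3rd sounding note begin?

note 3 onset = 9/8b = 733.696ms

1. 0.0ms @ 0 + 489.13ms (3/4)
2. 489.13ms @ 3/4 + 244.565ms (3/8)
3. 733.696ms @ 9/8 + 244.565ms (3/8)
4. 978.261ms @ 3/2 + 326.087ms (1/2)
5. 1304.348ms @ 2 + 978.261ms (3/2)
6. 2282.609ms @ 7/2 + 163.043ms (1/4)
7. 2445.652ms @ 15/4 + 489.13ms (3/4)
8. 2934.783ms @ 9/2 + 978.261ms (3/2)
9. 3913.043ms @ 6 + 326.087ms (1/2)
10. 4239.13ms @ 13/2 + 326.087ms (1/2)
11. 4565.217ms @ 7 + 652.174ms (1)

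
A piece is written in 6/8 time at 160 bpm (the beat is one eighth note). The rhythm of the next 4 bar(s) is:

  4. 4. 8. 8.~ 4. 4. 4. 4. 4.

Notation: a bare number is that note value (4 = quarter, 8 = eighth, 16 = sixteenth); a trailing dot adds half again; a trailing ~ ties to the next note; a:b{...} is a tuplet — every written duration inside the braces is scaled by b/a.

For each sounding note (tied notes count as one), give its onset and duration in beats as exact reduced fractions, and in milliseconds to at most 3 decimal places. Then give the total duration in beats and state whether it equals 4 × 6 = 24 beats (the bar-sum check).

1) 0.0ms=0b +1125.0ms=3b
2) 1125.0ms=3b +1125.0ms=3b
3) 2250.0ms=6b +562.5ms=3/2b
4) 2812.5ms=15/2b +1687.5ms=9/2b
5) 4500.0ms=12b +1125.0ms=3b
6) 5625.0ms=15b +1125.0ms=3b
7) 6750.0ms=18b +1125.0ms=3b
8) 7875.0ms=21b +1125.0ms=3b
Σ=24b of 24 (160bpm 6/8) — PASS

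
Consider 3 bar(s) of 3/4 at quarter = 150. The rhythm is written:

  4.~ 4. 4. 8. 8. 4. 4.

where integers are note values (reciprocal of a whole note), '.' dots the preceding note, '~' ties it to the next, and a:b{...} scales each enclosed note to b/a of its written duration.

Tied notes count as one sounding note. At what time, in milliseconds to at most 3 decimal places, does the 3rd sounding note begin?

1. 0.0ms @ 0 + 1200.0ms (3)
2. 1200.0ms @ 3 + 600.0ms (3/2)
3. 1800.0ms @ 9/2 + 300.0ms (3/4)
4. 2100.0ms @ 21/4 + 300.0ms (3/4)
5. 2400.0ms @ 6 + 600.0ms (3/2)
6. 3000.0ms @ 15/2 + 600.0ms (3/2)

note 3 onset = 9/2b = 1800.0ms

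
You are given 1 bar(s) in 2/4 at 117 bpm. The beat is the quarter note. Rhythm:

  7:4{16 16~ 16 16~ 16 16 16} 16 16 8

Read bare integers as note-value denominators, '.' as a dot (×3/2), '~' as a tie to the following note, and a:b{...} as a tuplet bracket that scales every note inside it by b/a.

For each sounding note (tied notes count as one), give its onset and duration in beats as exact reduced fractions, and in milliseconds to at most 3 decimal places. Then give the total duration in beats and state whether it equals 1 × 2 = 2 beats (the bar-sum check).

1) 0.0ms=0b +73.26ms=1/7b
2) 73.26ms=1/7b +146.52ms=2/7b
3) 219.78ms=3/7b +146.52ms=2/7b
4) 366.3ms=5/7b +73.26ms=1/7b
5) 439.56ms=6/7b +73.26ms=1/7b
6) 512.821ms=1b +128.205ms=1/4b
7) 641.026ms=5/4b +128.205ms=1/4b
8) 769.231ms=3/2b +256.41ms=1/2b
Σ=2b of 2 (117bpm 2/4) — PASS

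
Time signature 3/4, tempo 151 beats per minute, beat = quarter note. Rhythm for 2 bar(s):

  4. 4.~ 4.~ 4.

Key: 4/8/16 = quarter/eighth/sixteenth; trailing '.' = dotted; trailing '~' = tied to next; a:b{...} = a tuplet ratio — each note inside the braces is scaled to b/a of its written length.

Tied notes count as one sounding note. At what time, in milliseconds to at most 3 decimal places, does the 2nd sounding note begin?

note 2 onset = 3/2b = 596.026ms

1. 0.0ms @ 0 + 596.026ms (3/2)
2. 596.026ms @ 3/2 + 1788.079ms (9/2)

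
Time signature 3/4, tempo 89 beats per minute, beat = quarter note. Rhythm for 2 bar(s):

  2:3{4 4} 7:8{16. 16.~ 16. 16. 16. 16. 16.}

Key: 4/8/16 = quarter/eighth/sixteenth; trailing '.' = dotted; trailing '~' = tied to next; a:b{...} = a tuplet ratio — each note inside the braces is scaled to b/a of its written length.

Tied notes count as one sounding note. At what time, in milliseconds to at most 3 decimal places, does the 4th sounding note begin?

1. 0.0ms @ 0 + 1011.236ms (3/2)
2. 1011.236ms @ 3/2 + 1011.236ms (3/2)
3. 2022.472ms @ 3 + 288.925ms (3/7)
4. 2311.396ms @ 24/7 + 577.849ms (6/7)
5. 2889.246ms @ 30/7 + 288.925ms (3/7)
6. 3178.17ms @ 33/7 + 288.925ms (3/7)
7. 3467.095ms @ 36/7 + 288.925ms (3/7)
8. 3756.019ms @ 39/7 + 288.925ms (3/7)

note 4 onset = 24/7b = 2311.396ms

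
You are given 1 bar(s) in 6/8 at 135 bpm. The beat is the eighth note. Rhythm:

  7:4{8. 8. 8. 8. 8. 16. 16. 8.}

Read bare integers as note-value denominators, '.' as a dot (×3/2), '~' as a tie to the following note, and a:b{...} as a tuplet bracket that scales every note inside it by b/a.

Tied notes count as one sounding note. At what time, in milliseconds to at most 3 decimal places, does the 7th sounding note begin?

1. 0.0ms @ 0 + 380.952ms (6/7)
2. 380.952ms @ 6/7 + 380.952ms (6/7)
3. 761.905ms @ 12/7 + 380.952ms (6/7)
4. 1142.857ms @ 18/7 + 380.952ms (6/7)
5. 1523.81ms @ 24/7 + 380.952ms (6/7)
6. 1904.762ms @ 30/7 + 190.476ms (3/7)
7. 2095.238ms @ 33/7 + 190.476ms (3/7)
8. 2285.714ms @ 36/7 + 380.952ms (6/7)

note 7 onset = 33/7b = 2095.238ms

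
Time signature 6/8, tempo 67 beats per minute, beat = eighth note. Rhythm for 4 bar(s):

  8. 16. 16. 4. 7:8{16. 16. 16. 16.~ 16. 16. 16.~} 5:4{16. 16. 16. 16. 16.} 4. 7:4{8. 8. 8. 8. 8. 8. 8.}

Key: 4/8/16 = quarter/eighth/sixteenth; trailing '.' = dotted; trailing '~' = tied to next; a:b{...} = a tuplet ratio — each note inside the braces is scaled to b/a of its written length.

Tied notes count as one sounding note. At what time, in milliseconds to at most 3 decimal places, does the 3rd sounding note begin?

1. 0.0ms @ 0 + 1343.284ms (3/2)
2. 1343.284ms @ 3/2 + 671.642ms (3/4)
3. 2014.925ms @ 9/4 + 671.642ms (3/4)
4. 2686.567ms @ 3 + 2686.567ms (3)
5. 5373.134ms @ 6 + 767.591ms (6/7)
6. 6140.725ms @ 48/7 + 767.591ms (6/7)
7. 6908.316ms @ 54/7 + 767.591ms (6/7)
8. 7675.906ms @ 60/7 + 1535.181ms (12/7)
9. 9211.087ms @ 72/7 + 767.591ms (6/7)
10. 9978.678ms @ 78/7 + 1304.904ms (51/35)
11. 11283.582ms @ 63/5 + 537.313ms (3/5)
12. 11820.896ms @ 66/5 + 537.313ms (3/5)
13. 12358.209ms @ 69/5 + 537.313ms (3/5)
14. 12895.522ms @ 72/5 + 537.313ms (3/5)
15. 13432.836ms @ 15 + 2686.567ms (3)
16. 16119.403ms @ 18 + 767.591ms (6/7)
17. 16886.994ms @ 132/7 + 767.591ms (6/7)
18. 17654.584ms @ 138/7 + 767.591ms (6/7)
19. 18422.175ms @ 144/7 + 767.591ms (6/7)
20. 19189.765ms @ 150/7 + 767.591ms (6/7)
21. 19957.356ms @ 156/7 + 767.591ms (6/7)
22. 20724.947ms @ 162/7 + 767.591ms (6/7)

note 3 onset = 9/4b = 2014.925ms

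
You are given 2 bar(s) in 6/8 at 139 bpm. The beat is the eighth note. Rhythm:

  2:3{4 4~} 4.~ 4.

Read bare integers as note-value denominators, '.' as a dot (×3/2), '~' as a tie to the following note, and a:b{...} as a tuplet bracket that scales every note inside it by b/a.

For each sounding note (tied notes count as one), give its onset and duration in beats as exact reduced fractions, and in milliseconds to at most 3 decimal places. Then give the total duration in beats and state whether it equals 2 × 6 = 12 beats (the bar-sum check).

1) 0.0ms=0b +1294.964ms=3b
2) 1294.964ms=3b +3884.892ms=9b
Σ=12b of 12 (139bpm 6/8) — PASS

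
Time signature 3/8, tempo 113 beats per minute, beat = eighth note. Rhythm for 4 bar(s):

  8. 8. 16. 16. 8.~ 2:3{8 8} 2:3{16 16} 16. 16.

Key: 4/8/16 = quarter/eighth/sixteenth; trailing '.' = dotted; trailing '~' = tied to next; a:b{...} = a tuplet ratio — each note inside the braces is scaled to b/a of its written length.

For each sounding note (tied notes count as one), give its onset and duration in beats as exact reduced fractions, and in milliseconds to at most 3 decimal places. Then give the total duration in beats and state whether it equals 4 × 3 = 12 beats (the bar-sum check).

1) 0.0ms=0b +796.46ms=3/2b
2) 796.46ms=3/2b +796.46ms=3/2b
3) 1592.92ms=3b +398.23ms=3/4b
4) 1991.15ms=15/4b +398.23ms=3/4b
5) 2389.381ms=9/2b +1592.92ms=3b
6) 3982.301ms=15/2b +796.46ms=3/2b
7) 4778.761ms=9b +398.23ms=3/4b
8) 5176.991ms=39/4b +398.23ms=3/4b
9) 5575.221ms=21/2b +398.23ms=3/4b
10) 5973.451ms=45/4b +398.23ms=3/4b
Σ=12b of 12 (113bpm 3/8) — PASS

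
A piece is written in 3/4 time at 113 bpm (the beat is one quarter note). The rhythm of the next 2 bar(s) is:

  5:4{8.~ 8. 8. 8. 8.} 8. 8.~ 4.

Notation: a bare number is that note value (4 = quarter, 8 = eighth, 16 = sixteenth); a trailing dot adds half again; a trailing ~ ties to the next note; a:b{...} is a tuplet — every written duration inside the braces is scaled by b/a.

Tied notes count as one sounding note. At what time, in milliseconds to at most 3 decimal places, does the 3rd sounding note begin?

1. 0.0ms @ 0 + 637.168ms (6/5)
2. 637.168ms @ 6/5 + 318.584ms (3/5)
3. 955.752ms @ 9/5 + 318.584ms (3/5)
4. 1274.336ms @ 12/5 + 318.584ms (3/5)
5. 1592.92ms @ 3 + 398.23ms (3/4)
6. 1991.15ms @ 15/4 + 1194.69ms (9/4)

note 3 onset = 9/5b = 955.752ms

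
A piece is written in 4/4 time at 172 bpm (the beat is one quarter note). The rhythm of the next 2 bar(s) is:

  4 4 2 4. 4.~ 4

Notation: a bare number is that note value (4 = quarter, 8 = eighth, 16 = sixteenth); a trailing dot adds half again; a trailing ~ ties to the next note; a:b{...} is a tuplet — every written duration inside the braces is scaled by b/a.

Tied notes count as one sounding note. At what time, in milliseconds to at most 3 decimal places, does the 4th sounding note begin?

note 4 onset = 4b = 1395.349ms

1. 0.0ms @ 0 + 348.837ms (1)
2. 348.837ms @ 1 + 348.837ms (1)
3. 697.674ms @ 2 + 697.674ms (2)
4. 1395.349ms @ 4 + 523.256ms (3/2)
5. 1918.605ms @ 11/2 + 872.093ms (5/2)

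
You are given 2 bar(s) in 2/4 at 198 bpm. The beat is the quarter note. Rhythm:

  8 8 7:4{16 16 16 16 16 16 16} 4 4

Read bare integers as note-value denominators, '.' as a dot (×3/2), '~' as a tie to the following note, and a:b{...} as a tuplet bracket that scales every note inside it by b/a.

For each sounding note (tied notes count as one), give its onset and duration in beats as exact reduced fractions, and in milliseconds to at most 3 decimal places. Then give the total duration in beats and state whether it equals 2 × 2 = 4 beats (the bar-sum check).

1) 0.0ms=0b +151.515ms=1/2b
2) 151.515ms=1/2b +151.515ms=1/2b
3) 303.03ms=1b +43.29ms=1/7b
4) 346.32ms=8/7b +43.29ms=1/7b
5) 389.61ms=9/7b +43.29ms=1/7b
6) 432.9ms=10/7b +43.29ms=1/7b
7) 476.19ms=11/7b +43.29ms=1/7b
8) 519.481ms=12/7b +43.29ms=1/7b
9) 562.771ms=13/7b +43.29ms=1/7b
10) 606.061ms=2b +303.03ms=1b
11) 909.091ms=3b +303.03ms=1b
Σ=4b of 4 (198bpm 2/4) — PASS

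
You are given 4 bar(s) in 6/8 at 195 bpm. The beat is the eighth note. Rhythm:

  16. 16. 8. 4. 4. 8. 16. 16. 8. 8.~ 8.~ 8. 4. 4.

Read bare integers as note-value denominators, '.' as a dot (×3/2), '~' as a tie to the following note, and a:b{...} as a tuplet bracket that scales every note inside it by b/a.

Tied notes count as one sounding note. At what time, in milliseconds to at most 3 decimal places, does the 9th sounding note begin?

1. 0.0ms @ 0 + 230.769ms (3/4)
2. 230.769ms @ 3/4 + 230.769ms (3/4)
3. 461.538ms @ 3/2 + 461.538ms (3/2)
4. 923.077ms @ 3 + 923.077ms (3)
5. 1846.154ms @ 6 + 923.077ms (3)
6. 2769.231ms @ 9 + 461.538ms (3/2)
7. 3230.769ms @ 21/2 + 230.769ms (3/4)
8. 3461.538ms @ 45/4 + 230.769ms (3/4)
9. 3692.308ms @ 12 + 461.538ms (3/2)
10. 4153.846ms @ 27/2 + 1384.615ms (9/2)
11. 5538.462ms @ 18 + 923.077ms (3)
12. 6461.538ms @ 21 + 923.077ms (3)

note 9 onset = 12b = 3692.308ms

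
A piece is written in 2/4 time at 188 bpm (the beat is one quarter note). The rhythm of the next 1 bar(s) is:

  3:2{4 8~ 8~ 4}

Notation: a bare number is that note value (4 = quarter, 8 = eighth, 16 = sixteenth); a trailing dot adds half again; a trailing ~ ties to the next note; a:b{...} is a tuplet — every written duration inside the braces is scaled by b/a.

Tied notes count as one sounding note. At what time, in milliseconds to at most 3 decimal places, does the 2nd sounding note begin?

note 2 onset = 2/3b = 212.766ms

1. 0.0ms @ 0 + 212.766ms (2/3)
2. 212.766ms @ 2/3 + 425.532ms (4/3)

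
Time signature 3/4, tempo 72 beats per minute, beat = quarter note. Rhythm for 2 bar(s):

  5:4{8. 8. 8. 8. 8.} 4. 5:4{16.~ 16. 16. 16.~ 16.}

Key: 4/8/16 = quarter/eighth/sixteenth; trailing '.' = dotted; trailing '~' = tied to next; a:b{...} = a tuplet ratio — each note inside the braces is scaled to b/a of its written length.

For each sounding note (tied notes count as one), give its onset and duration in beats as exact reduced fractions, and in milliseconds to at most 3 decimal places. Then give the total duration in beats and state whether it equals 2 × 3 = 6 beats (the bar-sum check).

1) 0.0ms=0b +500.0ms=3/5b
2) 500.0ms=3/5b +500.0ms=3/5b
3) 1000.0ms=6/5b +500.0ms=3/5b
4) 1500.0ms=9/5b +500.0ms=3/5b
5) 2000.0ms=12/5b +500.0ms=3/5b
6) 2500.0ms=3b +1250.0ms=3/2b
7) 3750.0ms=9/2b +500.0ms=3/5b
8) 4250.0ms=51/10b +250.0ms=3/10b
9) 4500.0ms=27/5b +500.0ms=3/5b
Σ=6b of 6 (72bpm 3/4) — PASS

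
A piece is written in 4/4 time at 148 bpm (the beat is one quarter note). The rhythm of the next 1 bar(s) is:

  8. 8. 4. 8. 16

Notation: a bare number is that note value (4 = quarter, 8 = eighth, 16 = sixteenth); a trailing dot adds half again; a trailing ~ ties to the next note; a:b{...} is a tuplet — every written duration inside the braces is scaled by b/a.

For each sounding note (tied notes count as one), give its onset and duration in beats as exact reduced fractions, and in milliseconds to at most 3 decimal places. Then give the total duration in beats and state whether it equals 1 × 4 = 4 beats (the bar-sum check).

1) 0.0ms=0b +304.054ms=3/4b
2) 304.054ms=3/4b +304.054ms=3/4b
3) 608.108ms=3/2b +608.108ms=3/2b
4) 1216.216ms=3b +304.054ms=3/4b
5) 1520.27ms=15/4b +101.351ms=1/4b
Σ=4b of 4 (148bpm 4/4) — PASS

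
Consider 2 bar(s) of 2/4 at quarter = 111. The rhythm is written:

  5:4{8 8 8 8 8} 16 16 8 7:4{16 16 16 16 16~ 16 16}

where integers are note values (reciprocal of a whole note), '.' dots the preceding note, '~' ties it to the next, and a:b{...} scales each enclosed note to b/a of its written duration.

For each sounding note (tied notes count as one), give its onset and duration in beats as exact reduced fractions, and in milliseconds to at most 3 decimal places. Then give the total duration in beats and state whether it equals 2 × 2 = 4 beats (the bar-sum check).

1) 0.0ms=0b +216.216ms=2/5b
2) 216.216ms=2/5b +216.216ms=2/5b
3) 432.432ms=4/5b +216.216ms=2/5b
4) 648.649ms=6/5b +216.216ms=2/5b
5) 864.865ms=8/5b +216.216ms=2/5b
6) 1081.081ms=2b +135.135ms=1/4b
7) 1216.216ms=9/4b +135.135ms=1/4b
8) 1351.351ms=5/2b +270.27ms=1/2b
9) 1621.622ms=3b +77.22ms=1/7b
10) 1698.842ms=22/7b +77.22ms=1/7b
11) 1776.062ms=23/7b +77.22ms=1/7b
12) 1853.282ms=24/7b +77.22ms=1/7b
13) 1930.502ms=25/7b +154.44ms=2/7b
14) 2084.942ms=27/7b +77.22ms=1/7b
Σ=4b of 4 (111bpm 2/4) — PASS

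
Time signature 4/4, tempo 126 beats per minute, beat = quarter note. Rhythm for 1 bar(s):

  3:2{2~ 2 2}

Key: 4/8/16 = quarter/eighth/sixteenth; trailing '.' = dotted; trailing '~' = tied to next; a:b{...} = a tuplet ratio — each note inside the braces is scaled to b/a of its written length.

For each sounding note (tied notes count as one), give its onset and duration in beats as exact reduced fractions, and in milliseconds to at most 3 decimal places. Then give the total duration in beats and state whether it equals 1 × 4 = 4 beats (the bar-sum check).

1) 0.0ms=0b +1269.841ms=8/3b
2) 1269.841ms=8/3b +634.921ms=4/3b
Σ=4b of 4 (126bpm 4/4) — PASS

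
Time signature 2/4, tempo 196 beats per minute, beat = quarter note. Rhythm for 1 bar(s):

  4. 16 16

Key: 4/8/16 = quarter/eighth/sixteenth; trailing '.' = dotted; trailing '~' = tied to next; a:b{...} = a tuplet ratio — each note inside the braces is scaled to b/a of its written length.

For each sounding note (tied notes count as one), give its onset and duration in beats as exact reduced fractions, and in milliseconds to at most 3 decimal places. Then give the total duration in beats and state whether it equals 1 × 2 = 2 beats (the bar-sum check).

1) 0.0ms=0b +459.184ms=3/2b
2) 459.184ms=3/2b +76.531ms=1/4b
3) 535.714ms=7/4b +76.531ms=1/4b
Σ=2b of 2 (196bpm 2/4) — PASS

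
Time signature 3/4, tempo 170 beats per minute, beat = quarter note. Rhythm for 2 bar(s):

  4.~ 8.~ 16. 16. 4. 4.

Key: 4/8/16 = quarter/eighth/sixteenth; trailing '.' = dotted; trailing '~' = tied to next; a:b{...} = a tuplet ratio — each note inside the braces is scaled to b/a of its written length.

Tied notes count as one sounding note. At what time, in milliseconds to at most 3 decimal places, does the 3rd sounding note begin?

1. 0.0ms @ 0 + 926.471ms (21/8)
2. 926.471ms @ 21/8 + 132.353ms (3/8)
3. 1058.824ms @ 3 + 529.412ms (3/2)
4. 1588.235ms @ 9/2 + 529.412ms (3/2)

note 3 onset = 3b = 1058.824ms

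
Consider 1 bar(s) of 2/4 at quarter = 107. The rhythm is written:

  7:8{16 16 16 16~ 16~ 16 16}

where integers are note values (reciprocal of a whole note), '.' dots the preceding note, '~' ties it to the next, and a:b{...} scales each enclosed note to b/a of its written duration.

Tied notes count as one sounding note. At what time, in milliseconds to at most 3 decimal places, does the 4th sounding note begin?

1. 0.0ms @ 0 + 160.214ms (2/7)
2. 160.214ms @ 2/7 + 160.214ms (2/7)
3. 320.427ms @ 4/7 + 160.214ms (2/7)
4. 480.641ms @ 6/7 + 480.641ms (6/7)
5. 961.282ms @ 12/7 + 160.214ms (2/7)

note 4 onset = 6/7b = 480.641ms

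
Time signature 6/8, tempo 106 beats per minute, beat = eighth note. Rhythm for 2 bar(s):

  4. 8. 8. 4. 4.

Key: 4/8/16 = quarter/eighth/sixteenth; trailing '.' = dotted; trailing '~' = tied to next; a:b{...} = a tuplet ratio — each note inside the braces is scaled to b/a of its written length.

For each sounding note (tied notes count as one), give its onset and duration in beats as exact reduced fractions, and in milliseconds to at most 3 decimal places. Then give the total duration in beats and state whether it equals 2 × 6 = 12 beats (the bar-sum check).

1) 0.0ms=0b +1698.113ms=3b
2) 1698.113ms=3b +849.057ms=3/2b
3) 2547.17ms=9/2b +849.057ms=3/2b
4) 3396.226ms=6b +1698.113ms=3b
5) 5094.34ms=9b +1698.113ms=3b
Σ=12b of 12 (106bpm 6/8) — PASS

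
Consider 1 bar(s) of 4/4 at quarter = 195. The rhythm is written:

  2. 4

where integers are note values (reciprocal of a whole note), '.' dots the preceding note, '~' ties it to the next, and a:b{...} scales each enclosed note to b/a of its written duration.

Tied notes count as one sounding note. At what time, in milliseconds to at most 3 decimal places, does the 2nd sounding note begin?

1. 0.0ms @ 0 + 923.077ms (3)
2. 923.077ms @ 3 + 307.692ms (1)

note 2 onset = 3b = 923.077ms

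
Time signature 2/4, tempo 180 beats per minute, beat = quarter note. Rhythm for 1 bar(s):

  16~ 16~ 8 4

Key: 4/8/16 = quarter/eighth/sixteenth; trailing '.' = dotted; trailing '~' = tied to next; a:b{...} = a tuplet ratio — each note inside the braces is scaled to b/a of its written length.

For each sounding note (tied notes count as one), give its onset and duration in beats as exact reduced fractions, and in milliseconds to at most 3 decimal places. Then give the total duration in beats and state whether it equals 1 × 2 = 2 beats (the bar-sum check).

1) 0.0ms=0b +333.333ms=1b
2) 333.333ms=1b +333.333ms=1b
Σ=2b of 2 (180bpm 2/4) — PASS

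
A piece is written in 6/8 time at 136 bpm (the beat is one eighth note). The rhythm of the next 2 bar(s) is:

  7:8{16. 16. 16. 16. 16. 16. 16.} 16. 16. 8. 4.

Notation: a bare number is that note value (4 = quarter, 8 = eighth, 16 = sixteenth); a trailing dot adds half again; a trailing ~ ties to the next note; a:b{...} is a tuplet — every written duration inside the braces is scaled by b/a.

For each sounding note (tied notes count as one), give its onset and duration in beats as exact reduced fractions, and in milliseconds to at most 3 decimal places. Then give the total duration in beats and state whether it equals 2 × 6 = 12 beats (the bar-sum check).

1) 0.0ms=0b +378.151ms=6/7b
2) 378.151ms=6/7b +378.151ms=6/7b
3) 756.303ms=12/7b +378.151ms=6/7b
4) 1134.454ms=18/7b +378.151ms=6/7b
5) 1512.605ms=24/7b +378.151ms=6/7b
6) 1890.756ms=30/7b +378.151ms=6/7b
7) 2268.908ms=36/7b +378.151ms=6/7b
8) 2647.059ms=6b +330.882ms=3/4b
9) 2977.941ms=27/4b +330.882ms=3/4b
10) 3308.824ms=15/2b +661.765ms=3/2b
11) 3970.588ms=9b +1323.529ms=3b
Σ=12b of 12 (136bpm 6/8) — PASS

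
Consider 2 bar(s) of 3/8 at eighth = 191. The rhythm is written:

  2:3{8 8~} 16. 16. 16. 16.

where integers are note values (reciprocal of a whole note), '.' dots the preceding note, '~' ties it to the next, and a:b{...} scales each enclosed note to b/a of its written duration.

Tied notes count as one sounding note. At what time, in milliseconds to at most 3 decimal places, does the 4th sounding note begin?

1. 0.0ms @ 0 + 471.204ms (3/2)
2. 471.204ms @ 3/2 + 706.806ms (9/4)
3. 1178.01ms @ 15/4 + 235.602ms (3/4)
4. 1413.613ms @ 9/2 + 235.602ms (3/4)
5. 1649.215ms @ 21/4 + 235.602ms (3/4)

note 4 onset = 9/2b = 1413.613ms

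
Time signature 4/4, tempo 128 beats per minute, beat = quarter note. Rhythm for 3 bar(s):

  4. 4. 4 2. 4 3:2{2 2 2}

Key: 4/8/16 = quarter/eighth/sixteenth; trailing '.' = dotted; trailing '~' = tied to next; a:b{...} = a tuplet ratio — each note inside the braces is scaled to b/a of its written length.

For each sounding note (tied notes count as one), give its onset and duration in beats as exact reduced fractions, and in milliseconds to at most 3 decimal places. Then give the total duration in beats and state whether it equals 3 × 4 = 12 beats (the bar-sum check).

1) 0.0ms=0b +703.125ms=3/2b
2) 703.125ms=3/2b +703.125ms=3/2b
3) 1406.25ms=3b +468.75ms=1b
4) 1875.0ms=4b +1406.25ms=3b
5) 3281.25ms=7b +468.75ms=1b
6) 3750.0ms=8b +625.0ms=4/3b
7) 4375.0ms=28/3b +625.0ms=4/3b
8) 5000.0ms=32/3b +625.0ms=4/3b
Σ=12b of 12 (128bpm 4/4) — PASS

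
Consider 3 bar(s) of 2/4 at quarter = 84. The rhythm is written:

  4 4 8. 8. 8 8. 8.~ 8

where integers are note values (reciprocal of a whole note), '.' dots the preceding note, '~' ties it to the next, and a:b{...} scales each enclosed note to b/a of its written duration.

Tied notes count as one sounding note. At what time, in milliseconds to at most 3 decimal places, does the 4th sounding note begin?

1. 0.0ms @ 0 + 714.286ms (1)
2. 714.286ms @ 1 + 714.286ms (1)
3. 1428.571ms @ 2 + 535.714ms (3/4)
4. 1964.286ms @ 11/4 + 535.714ms (3/4)
5. 2500.0ms @ 7/2 + 357.143ms (1/2)
6. 2857.143ms @ 4 + 535.714ms (3/4)
7. 3392.857ms @ 19/4 + 892.857ms (5/4)

note 4 onset = 11/4b = 1964.286ms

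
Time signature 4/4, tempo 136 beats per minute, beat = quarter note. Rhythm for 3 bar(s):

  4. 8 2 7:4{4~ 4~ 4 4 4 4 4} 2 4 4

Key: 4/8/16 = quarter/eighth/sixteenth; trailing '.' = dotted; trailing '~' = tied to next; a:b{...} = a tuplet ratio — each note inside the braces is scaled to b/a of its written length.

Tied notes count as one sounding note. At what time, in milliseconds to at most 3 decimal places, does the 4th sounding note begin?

note 4 onset = 4b = 1764.706ms

1. 0.0ms @ 0 + 661.765ms (3/2)
2. 661.765ms @ 3/2 + 220.588ms (1/2)
3. 882.353ms @ 2 + 882.353ms (2)
4. 1764.706ms @ 4 + 756.303ms (12/7)
5. 2521.008ms @ 40/7 + 252.101ms (4/7)
6. 2773.109ms @ 44/7 + 252.101ms (4/7)
7. 3025.21ms @ 48/7 + 252.101ms (4/7)
8. 3277.311ms @ 52/7 + 252.101ms (4/7)
9. 3529.412ms @ 8 + 882.353ms (2)
10. 4411.765ms @ 10 + 441.176ms (1)
11. 4852.941ms @ 11 + 441.176ms (1)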